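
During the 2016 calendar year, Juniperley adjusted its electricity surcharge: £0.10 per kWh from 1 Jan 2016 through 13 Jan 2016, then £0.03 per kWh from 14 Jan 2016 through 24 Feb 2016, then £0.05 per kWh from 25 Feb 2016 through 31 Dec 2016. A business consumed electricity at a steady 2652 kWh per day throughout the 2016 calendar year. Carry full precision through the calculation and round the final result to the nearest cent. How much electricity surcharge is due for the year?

£48,027.72

1 Jan – 13 Jan 2016: 13 days × 2652 kWh/day = 34,476 kWh at £0.10/kWh → £3,447.60
14 Jan – 24 Feb 2016: 42 days × 2652 kWh/day = 111,384 kWh at £0.03/kWh → £3,341.52
25 Feb – 31 Dec 2016: 311 days × 2652 kWh/day = 824,772 kWh at £0.05/kWh → £41,238.60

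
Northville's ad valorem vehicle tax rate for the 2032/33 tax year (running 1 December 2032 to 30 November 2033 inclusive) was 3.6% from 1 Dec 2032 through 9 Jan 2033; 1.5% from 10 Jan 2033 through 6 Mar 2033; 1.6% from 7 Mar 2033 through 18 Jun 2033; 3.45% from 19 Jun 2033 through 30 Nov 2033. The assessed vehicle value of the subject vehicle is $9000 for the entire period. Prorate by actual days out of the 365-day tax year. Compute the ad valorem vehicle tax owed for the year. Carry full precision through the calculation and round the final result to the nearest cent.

1 Dec 2032 – 9 Jan 2033: 40 days at 3.6% → $9000 × 3.6% × 40/365 = $35.5068
10 Jan – 6 Mar 2033: 56 days at 1.5% → $9000 × 1.5% × 56/365 = $20.7123
7 Mar – 18 Jun 2033: 104 days at 1.6% → $9000 × 1.6% × 104/365 = $41.0301
19 Jun – 30 Nov 2033: 165 days at 3.45% → $9000 × 3.45% × 165/365 = $140.3630
Total = $237.6123

$237.61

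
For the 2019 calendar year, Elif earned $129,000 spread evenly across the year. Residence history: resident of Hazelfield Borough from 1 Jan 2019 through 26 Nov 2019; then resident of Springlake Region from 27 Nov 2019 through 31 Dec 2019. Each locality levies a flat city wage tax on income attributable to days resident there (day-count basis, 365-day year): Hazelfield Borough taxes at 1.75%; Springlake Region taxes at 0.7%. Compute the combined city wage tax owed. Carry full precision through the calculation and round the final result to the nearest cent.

Hazelfield Borough, 1 Jan – 26 Nov 2019: 330 days → $129,000 × 1.75% × 330/365 = $2,041.0274
Springlake Region, 27 Nov – 31 Dec 2019: 35 days → $129,000 × 0.7% × 35/365 = $86.5890
Total = $2,127.6164

$2,127.62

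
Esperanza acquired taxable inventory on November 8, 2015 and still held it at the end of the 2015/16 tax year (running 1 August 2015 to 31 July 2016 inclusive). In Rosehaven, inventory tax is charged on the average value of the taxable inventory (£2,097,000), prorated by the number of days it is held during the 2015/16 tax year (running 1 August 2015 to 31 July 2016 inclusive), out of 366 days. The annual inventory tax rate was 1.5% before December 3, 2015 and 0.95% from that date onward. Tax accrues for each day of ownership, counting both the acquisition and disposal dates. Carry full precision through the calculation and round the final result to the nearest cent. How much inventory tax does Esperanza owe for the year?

£15,320.70

November 8 – December 2, 2015: 25 days at 1.5% → £2,097,000 × 1.5% × 25/366 = £2,148.5656
December 3, 2015 – July 31, 2016: 242 days at 0.95% → £2,097,000 × 0.95% × 242/366 = £13,172.1393
Total = £15,320.7049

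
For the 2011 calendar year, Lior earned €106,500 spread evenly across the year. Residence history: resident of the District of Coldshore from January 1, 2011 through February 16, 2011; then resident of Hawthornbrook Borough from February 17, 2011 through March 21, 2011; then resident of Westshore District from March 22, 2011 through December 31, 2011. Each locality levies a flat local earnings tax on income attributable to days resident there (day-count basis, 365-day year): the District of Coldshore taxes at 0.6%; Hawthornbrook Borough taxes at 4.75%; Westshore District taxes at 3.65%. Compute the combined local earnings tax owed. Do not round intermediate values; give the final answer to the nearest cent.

The District of Coldshore, January 1 – February 16, 2011: 47 days → €106,500 × 0.6% × 47/365 = €82.2822
Hawthornbrook Borough, February 17 – March 21, 2011: 33 days → €106,500 × 4.75% × 33/365 = €457.3664
Westshore District, March 22 – December 31, 2011: 285 days → €106,500 × 3.65% × 285/365 = €3,035.2500
Total = €3,574.8986

€3,574.90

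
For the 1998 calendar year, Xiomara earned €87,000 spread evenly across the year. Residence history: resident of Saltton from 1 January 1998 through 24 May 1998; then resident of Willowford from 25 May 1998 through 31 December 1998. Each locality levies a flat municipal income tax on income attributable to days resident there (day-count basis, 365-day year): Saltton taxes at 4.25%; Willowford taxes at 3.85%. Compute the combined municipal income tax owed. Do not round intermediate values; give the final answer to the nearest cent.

€3,486.79

Saltton, 1 January – 24 May 1998: 144 days → €87,000 × 4.25% × 144/365 = €1,458.7397
Willowford, 25 May – 31 December 1998: 221 days → €87,000 × 3.85% × 221/365 = €2,028.0534
Total = €3,486.7932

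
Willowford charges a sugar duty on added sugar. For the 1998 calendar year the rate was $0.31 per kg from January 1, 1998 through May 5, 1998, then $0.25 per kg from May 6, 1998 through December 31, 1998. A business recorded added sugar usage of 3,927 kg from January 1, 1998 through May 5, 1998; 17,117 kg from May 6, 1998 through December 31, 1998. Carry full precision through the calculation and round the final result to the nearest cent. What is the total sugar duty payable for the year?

January 1 – May 5, 1998: 3,927 kg at $0.31/kg → $1,217.37
May 6 – December 31, 1998: 17,117 kg at $0.25/kg → $4,279.25

$5,496.62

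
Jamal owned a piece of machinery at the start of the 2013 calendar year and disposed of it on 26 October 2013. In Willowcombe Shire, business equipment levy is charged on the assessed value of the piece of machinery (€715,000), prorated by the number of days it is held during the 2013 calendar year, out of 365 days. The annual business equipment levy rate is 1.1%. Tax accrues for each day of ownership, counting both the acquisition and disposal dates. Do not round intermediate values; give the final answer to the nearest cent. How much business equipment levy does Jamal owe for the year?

€6,442.84

Days held (1 January – 26 October 2013): 299 out of 365
Tax = €715,000 × 1.1% × 299/365 = €6,442.8356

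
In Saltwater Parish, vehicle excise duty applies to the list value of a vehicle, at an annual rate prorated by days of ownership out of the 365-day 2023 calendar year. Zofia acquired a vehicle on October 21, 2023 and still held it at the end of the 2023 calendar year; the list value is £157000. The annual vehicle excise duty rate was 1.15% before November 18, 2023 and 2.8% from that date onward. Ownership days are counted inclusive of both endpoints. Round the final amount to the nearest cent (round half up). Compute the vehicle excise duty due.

£668.43

October 21 – November 17, 2023: 28 days at 1.15% → £157000 × 1.15% × 28/365 = £138.5041
November 18 – December 31, 2023: 44 days at 2.8% → £157000 × 2.8% × 44/365 = £529.9288
Total = £668.4329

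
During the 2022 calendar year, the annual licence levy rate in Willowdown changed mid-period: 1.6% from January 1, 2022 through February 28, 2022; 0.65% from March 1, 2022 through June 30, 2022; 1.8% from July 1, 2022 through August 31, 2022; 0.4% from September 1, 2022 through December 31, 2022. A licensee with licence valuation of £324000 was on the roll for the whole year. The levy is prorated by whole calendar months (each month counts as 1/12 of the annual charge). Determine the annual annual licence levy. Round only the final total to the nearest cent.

January 1 – February 28, 2022: 2 months at 1.6% → £324000 × 1.6% × 2/12 = £864.0000
March 1 – June 30, 2022: 4 months at 0.65% → £324000 × 0.65% × 4/12 = £702.0000
July 1 – August 31, 2022: 2 months at 1.8% → £324000 × 1.8% × 2/12 = £972.0000
September 1 – December 31, 2022: 4 months at 0.4% → £324000 × 0.4% × 4/12 = £432.0000
Total = £2970.0000

£2970.00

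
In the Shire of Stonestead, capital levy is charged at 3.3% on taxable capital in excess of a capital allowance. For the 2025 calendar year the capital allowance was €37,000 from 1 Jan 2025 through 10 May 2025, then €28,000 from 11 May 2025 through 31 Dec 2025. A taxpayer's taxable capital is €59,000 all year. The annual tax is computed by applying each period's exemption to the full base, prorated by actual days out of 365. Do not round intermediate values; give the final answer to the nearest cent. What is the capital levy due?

€917.22

1 Jan – 10 May 2025: 130 days, exemption €37,000 → (€59,000 − €37,000) × 3.3% × 130/365 = €258.5753
11 May – 31 Dec 2025: 235 days, exemption €28,000 → (€59,000 − €28,000) × 3.3% × 235/365 = €658.6438
Total = €917.2192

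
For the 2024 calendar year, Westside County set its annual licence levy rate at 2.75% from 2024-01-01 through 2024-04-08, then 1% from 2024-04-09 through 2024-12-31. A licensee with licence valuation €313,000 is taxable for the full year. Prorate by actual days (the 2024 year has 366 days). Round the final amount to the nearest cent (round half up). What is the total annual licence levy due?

2024-01-01 to 2024-04-08: 99 days at 2.75% → €313,000 × 2.75% × 99/366 = €2,328.2582
2024-04-09 to 2024-12-31: 267 days at 1% → €313,000 × 1% × 267/366 = €2,283.3607
Total = €4,611.6189

€4,611.62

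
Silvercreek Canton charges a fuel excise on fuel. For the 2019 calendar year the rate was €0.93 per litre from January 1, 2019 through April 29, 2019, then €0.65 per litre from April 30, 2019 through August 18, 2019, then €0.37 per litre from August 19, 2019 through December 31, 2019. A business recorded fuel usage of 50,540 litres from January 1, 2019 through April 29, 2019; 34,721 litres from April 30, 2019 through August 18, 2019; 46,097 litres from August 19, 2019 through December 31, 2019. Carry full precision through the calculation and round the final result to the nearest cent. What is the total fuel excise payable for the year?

January 1 – April 29, 2019: 50,540 litres at €0.93/litre → €47,002.20
April 30 – August 18, 2019: 34,721 litres at €0.65/litre → €22,568.65
August 19 – December 31, 2019: 46,097 litres at €0.37/litre → €17,055.89

€86,626.74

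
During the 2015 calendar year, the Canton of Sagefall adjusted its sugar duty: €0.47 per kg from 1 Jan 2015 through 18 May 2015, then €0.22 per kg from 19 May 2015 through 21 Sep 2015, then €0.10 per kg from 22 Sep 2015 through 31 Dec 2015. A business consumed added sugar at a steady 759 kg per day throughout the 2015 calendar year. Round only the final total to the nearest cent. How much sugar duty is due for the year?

€77,934.12

1 Jan – 18 May 2015: 138 days × 759 kg/day = 104,742 kg at €0.47/kg → €49,228.74
19 May – 21 Sep 2015: 126 days × 759 kg/day = 95,634 kg at €0.22/kg → €21,039.48
22 Sep – 31 Dec 2015: 101 days × 759 kg/day = 76,659 kg at €0.10/kg → €7,665.90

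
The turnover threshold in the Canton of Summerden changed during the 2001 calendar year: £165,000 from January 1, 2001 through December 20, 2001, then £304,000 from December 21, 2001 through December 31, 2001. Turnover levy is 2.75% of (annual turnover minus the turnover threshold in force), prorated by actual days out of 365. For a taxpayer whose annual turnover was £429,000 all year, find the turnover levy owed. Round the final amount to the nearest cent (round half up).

January 1 – December 20, 2001: 354 days, exemption £165,000 → (£429,000 − £165,000) × 2.75% × 354/365 = £7,041.2055
December 21 – December 31, 2001: 11 days, exemption £304,000 → (£429,000 − £304,000) × 2.75% × 11/365 = £103.5959
Total = £7,144.8014

£7,144.80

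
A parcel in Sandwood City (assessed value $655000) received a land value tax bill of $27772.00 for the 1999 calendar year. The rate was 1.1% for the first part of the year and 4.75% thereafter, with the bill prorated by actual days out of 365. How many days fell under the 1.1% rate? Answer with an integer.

Let d = days at the first rate; then 365 − d days at the second rate.
$655000 × [1.1%·d + 4.75%·(365−d)] / 365 = $27772.00
Solving gives d = 51, so the new rate took effect on February 21, 1999.

51 days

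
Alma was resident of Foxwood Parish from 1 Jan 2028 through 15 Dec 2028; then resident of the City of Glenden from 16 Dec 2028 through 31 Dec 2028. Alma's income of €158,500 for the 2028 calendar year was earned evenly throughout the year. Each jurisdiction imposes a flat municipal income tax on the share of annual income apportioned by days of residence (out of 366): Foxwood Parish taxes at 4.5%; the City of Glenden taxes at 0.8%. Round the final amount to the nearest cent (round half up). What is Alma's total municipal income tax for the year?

Foxwood Parish, 1 Jan – 15 Dec 2028: 350 days → €158,500 × 4.5% × 350/366 = €6,820.6967
The City of Glenden, 16 Dec – 31 Dec 2028: 16 days → €158,500 × 0.8% × 16/366 = €55.4317
Total = €6,876.1284

€6,876.13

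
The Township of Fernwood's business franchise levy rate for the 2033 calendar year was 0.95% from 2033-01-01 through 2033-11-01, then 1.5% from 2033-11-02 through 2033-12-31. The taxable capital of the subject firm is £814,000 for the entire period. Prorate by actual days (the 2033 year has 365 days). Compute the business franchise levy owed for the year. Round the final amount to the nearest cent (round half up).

2033-01-01 to 2033-11-01: 305 days at 0.95% → £814,000 × 0.95% × 305/365 = £6,461.8219
2033-11-02 to 2033-12-31: 60 days at 1.5% → £814,000 × 1.5% × 60/365 = £2,007.1233
Total = £8,468.9452

£8,468.95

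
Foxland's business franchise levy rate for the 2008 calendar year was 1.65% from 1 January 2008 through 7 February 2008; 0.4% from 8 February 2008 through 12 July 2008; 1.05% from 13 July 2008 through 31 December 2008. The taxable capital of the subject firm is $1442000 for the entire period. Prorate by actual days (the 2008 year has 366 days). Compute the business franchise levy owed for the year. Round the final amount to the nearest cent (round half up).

1 January – 7 February 2008: 38 days at 1.65% → $1442000 × 1.65% × 38/366 = $2470.3115
8 February – 12 July 2008: 156 days at 0.4% → $1442000 × 0.4% × 156/366 = $2458.4918
13 July – 31 December 2008: 172 days at 1.05% → $1442000 × 1.05% × 172/366 = $7115.4426
Total = $12044.2459

$12044.25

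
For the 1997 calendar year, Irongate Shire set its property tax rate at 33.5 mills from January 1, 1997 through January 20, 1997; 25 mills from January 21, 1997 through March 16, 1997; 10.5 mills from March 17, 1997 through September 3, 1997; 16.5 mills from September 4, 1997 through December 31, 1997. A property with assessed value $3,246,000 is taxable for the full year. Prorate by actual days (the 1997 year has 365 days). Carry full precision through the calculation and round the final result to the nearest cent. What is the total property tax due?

January 1 – January 20, 1997: 20 days at 33.5 mills → $3,246,000 × 3.35% × 20/365 = $5,958.4110
January 21 – March 16, 1997: 55 days at 25 mills → $3,246,000 × 2.5% × 55/365 = $12,228.0822
March 17 – September 3, 1997: 171 days at 10.5 mills → $3,246,000 × 1.05% × 171/365 = $15,967.6521
September 4 – December 31, 1997: 119 days at 16.5 mills → $3,246,000 × 1.65% × 119/365 = $17,461.7014
Total = $51,615.8466

$51,615.85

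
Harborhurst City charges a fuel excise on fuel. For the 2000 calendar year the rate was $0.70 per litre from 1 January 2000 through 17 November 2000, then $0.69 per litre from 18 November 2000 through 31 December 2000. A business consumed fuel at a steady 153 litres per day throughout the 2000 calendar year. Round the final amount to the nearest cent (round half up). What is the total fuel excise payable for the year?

$39,131.28

1 January – 17 November 2000: 322 days × 153 litres/day = 49,266 litres at $0.70/litre → $34,486.20
18 November – 31 December 2000: 44 days × 153 litres/day = 6,732 litres at $0.69/litre → $4,645.08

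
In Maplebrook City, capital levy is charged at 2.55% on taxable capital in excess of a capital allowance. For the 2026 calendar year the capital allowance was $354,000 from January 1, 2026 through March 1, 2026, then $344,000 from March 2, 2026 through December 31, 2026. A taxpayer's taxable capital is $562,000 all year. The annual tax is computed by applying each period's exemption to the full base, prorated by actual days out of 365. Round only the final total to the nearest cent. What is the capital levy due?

$5,517.08

January 1 – March 1, 2026: 60 days, exemption $354,000 → ($562,000 − $354,000) × 2.55% × 60/365 = $871.8904
March 2 – December 31, 2026: 305 days, exemption $344,000 → ($562,000 − $344,000) × 2.55% × 305/365 = $4,645.1918
Total = $5,517.0822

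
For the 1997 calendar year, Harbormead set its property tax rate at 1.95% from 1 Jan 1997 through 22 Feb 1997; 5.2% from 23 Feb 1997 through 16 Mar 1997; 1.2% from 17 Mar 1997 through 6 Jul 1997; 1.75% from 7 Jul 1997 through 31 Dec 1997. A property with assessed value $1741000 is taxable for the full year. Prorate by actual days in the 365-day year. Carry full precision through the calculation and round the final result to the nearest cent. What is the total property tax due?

1 Jan – 22 Feb 1997: 53 days at 1.95% → $1741000 × 1.95% × 53/365 = $4929.6534
23 Feb – 16 Mar 1997: 22 days at 5.2% → $1741000 × 5.2% × 22/365 = $5456.7233
17 Mar – 6 Jul 1997: 112 days at 1.2% → $1741000 × 1.2% × 112/365 = $6410.6959
7 Jul – 31 Dec 1997: 178 days at 1.75% → $1741000 × 1.75% × 178/365 = $14858.1233
Total = $31655.1959

$31655.20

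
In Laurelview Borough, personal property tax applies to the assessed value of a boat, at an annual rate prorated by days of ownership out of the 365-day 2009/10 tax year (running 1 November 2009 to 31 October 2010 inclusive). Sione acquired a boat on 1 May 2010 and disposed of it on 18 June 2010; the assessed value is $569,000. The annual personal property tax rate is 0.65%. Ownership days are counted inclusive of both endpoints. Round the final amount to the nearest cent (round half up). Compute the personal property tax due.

Days held (1 May – 18 June 2010): 49 out of 365
Tax = $569,000 × 0.65% × 49/365 = $496.5110

$496.51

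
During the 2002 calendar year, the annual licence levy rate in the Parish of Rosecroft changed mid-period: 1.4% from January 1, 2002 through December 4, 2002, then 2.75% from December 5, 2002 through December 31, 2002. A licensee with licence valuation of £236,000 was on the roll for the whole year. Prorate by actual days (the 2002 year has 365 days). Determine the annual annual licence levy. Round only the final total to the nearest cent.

January 1 – December 4, 2002: 338 days at 1.4% → £236,000 × 1.4% × 338/365 = £3,059.5945
December 5 – December 31, 2002: 27 days at 2.75% → £236,000 × 2.75% × 27/365 = £480.0822
Total = £3,539.6767

£3,539.68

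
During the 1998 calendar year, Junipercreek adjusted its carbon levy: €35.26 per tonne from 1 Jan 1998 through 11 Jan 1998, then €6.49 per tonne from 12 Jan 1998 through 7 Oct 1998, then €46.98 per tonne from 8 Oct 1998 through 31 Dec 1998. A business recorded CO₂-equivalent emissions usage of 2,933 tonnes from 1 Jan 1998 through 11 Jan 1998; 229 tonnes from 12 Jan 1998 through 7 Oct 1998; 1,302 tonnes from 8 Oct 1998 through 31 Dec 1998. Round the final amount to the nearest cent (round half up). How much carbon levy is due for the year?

€166,071.75

1 Jan – 11 Jan 1998: 2,933 tonnes at €35.26/tonne → €103,417.58
12 Jan – 7 Oct 1998: 229 tonnes at €6.49/tonne → €1,486.21
8 Oct – 31 Dec 1998: 1,302 tonnes at €46.98/tonne → €61,167.96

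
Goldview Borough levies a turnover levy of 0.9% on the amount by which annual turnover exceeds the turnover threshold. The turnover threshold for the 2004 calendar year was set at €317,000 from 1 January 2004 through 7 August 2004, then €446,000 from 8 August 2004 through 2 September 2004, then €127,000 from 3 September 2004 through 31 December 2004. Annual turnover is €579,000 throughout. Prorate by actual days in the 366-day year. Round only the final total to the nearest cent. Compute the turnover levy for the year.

€2,836.18

1 January – 7 August 2004: 220 days, exemption €317,000 → (€579,000 − €317,000) × 0.9% × 220/366 = €1,417.3770
8 August – 2 September 2004: 26 days, exemption €446,000 → (€579,000 − €446,000) × 0.9% × 26/366 = €85.0328
3 September – 31 December 2004: 120 days, exemption €127,000 → (€579,000 − €127,000) × 0.9% × 120/366 = €1,333.7705
Total = €2,836.1803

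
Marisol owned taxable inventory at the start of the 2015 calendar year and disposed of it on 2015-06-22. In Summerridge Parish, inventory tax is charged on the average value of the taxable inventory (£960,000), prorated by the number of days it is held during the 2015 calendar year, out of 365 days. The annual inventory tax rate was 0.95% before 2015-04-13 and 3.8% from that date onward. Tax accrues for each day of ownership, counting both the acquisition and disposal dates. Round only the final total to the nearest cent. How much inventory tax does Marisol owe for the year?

2015-01-01 to 2015-04-12: 102 days at 0.95% → £960,000 × 0.95% × 102/365 = £2,548.6027
2015-04-13 to 2015-06-22: 71 days at 3.8% → £960,000 × 3.8% × 71/365 = £7,096.1096
Total = £9,644.7123

£9,644.71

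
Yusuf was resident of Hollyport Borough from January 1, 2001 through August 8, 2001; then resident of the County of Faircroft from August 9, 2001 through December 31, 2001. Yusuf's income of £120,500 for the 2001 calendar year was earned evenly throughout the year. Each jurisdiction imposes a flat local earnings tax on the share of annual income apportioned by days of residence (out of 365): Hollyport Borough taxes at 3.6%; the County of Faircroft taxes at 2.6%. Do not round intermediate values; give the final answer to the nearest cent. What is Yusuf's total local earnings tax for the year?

Hollyport Borough, January 1 – August 8, 2001: 220 days → £120,500 × 3.6% × 220/365 = £2,614.6849
The County of Faircroft, August 9 – December 31, 2001: 145 days → £120,500 × 2.6% × 145/365 = £1,244.6164
Total = £3,859.3014

£3,859.30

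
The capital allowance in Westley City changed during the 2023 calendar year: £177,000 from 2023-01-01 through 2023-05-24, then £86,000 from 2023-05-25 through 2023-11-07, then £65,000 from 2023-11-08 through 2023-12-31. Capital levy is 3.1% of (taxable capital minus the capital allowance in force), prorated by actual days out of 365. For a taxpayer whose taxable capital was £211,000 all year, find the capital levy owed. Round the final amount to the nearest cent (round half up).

£2,858.37

2023-01-01 to 2023-05-24: 144 days, exemption £177,000 → (£211,000 − £177,000) × 3.1% × 144/365 = £415.8247
2023-05-25 to 2023-11-07: 167 days, exemption £86,000 → (£211,000 − £86,000) × 3.1% × 167/365 = £1,772.9452
2023-11-08 to 2023-12-31: 54 days, exemption £65,000 → (£211,000 − £65,000) × 3.1% × 54/365 = £669.6000
Total = £2,858.3699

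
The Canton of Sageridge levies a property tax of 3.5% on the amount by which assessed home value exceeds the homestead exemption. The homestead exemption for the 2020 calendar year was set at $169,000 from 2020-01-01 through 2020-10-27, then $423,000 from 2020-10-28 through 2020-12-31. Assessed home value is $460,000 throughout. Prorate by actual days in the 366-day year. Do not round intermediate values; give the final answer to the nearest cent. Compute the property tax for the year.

$8,606.17

2020-01-01 to 2020-10-27: 301 days, exemption $169,000 → ($460,000 − $169,000) × 3.5% × 301/366 = $8,376.1885
2020-10-28 to 2020-12-31: 65 days, exemption $423,000 → ($460,000 − $423,000) × 3.5% × 65/366 = $229.9863
Total = $8,606.1749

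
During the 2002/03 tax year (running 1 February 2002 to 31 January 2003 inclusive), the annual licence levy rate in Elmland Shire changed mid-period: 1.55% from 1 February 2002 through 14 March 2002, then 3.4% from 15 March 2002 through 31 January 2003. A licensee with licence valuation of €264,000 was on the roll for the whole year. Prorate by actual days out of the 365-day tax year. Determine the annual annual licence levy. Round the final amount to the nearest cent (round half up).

1 February – 14 March 2002: 42 days at 1.55% → €264,000 × 1.55% × 42/365 = €470.8603
15 March 2002 – 31 January 2003: 323 days at 3.4% → €264,000 × 3.4% × 323/365 = €7,943.1452
Total = €8,414.0055

€8,414.01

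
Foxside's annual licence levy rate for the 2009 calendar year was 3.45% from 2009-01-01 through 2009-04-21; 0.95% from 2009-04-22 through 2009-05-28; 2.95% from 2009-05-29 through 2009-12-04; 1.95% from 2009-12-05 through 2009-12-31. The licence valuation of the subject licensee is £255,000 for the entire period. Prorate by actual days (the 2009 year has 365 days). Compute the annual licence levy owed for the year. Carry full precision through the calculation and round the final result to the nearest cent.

2009-01-01 to 2009-04-21: 111 days at 3.45% → £255,000 × 3.45% × 111/365 = £2,675.4041
2009-04-22 to 2009-05-28: 37 days at 0.95% → £255,000 × 0.95% × 37/365 = £245.5685
2009-05-29 to 2009-12-04: 190 days at 2.95% → £255,000 × 2.95% × 190/365 = £3,915.8219
2009-12-05 to 2009-12-31: 27 days at 1.95% → £255,000 × 1.95% × 27/365 = £367.8288
Total = £7,204.6233

£7,204.62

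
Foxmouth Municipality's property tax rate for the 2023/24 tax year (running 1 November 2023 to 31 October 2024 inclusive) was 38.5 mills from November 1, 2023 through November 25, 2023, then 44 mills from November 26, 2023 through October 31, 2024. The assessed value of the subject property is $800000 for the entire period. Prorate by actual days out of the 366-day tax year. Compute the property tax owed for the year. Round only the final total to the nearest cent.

$34899.45

November 1 – November 25, 2023: 25 days at 38.5 mills → $800000 × 3.85% × 25/366 = $2103.8251
November 26, 2023 – October 31, 2024: 341 days at 44 mills → $800000 × 4.4% × 341/366 = $32795.6284
Total = $34899.4536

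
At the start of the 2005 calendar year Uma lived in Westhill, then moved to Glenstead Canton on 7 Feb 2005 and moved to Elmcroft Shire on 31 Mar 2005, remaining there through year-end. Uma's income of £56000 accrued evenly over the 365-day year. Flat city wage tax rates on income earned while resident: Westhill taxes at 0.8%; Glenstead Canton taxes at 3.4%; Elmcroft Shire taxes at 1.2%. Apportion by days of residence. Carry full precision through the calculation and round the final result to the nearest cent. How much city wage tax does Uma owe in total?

Westhill, 1 Jan – 6 Feb 2005: 37 days → £56000 × 0.8% × 37/365 = £45.4137
Glenstead Canton, 7 Feb – 30 Mar 2005: 52 days → £56000 × 3.4% × 52/365 = £271.2548
Elmcroft Shire, 31 Mar – 31 Dec 2005: 276 days → £56000 × 1.2% × 276/365 = £508.1425
Total = £824.8110

£824.81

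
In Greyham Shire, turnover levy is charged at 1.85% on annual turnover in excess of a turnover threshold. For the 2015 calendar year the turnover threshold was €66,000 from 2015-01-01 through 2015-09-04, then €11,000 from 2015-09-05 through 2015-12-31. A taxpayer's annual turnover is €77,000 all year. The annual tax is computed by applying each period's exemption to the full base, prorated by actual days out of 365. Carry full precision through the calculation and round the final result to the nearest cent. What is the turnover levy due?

2015-01-01 to 2015-09-04: 247 days, exemption €66,000 → (€77,000 − €66,000) × 1.85% × 247/365 = €137.7110
2015-09-05 to 2015-12-31: 118 days, exemption €11,000 → (€77,000 − €11,000) × 1.85% × 118/365 = €394.7342
Total = €532.4452

€532.45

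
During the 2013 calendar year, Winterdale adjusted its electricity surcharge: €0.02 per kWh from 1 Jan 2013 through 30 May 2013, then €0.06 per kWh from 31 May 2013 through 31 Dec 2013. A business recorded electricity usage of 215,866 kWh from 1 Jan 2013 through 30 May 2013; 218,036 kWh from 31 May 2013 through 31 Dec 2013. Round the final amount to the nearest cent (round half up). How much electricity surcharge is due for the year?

1 Jan – 30 May 2013: 215,866 kWh at €0.02/kWh → €4,317.32
31 May – 31 Dec 2013: 218,036 kWh at €0.06/kWh → €13,082.16

€17,399.48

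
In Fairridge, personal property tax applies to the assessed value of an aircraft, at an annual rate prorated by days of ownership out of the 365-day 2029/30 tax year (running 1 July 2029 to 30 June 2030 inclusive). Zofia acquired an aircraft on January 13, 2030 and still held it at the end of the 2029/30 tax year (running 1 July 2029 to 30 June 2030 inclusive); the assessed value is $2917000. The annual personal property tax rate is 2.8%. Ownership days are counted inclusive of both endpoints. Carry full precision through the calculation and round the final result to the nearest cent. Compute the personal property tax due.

$37817.11

Days held (January 13 – June 30, 2030): 169 out of 365
Tax = $2917000 × 2.8% × 169/365 = $37817.1068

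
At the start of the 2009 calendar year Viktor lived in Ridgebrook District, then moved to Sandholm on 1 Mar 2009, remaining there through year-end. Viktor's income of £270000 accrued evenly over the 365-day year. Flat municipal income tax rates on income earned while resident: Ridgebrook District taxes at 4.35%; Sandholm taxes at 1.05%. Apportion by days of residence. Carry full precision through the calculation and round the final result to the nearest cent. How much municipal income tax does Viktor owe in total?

£4275.25

Ridgebrook District, 1 Jan – 28 Feb 2009: 59 days → £270000 × 4.35% × 59/365 = £1898.5068
Sandholm, 1 Mar – 31 Dec 2009: 306 days → £270000 × 1.05% × 306/365 = £2376.7397
Total = £4275.2466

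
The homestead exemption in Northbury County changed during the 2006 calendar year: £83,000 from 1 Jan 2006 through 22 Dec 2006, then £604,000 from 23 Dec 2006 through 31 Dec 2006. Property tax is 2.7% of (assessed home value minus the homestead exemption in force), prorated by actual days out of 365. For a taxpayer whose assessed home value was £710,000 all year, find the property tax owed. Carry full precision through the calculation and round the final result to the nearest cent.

1 Jan – 22 Dec 2006: 356 days, exemption £83,000 → (£710,000 − £83,000) × 2.7% × 356/365 = £16,511.5726
23 Dec – 31 Dec 2006: 9 days, exemption £604,000 → (£710,000 − £604,000) × 2.7% × 9/365 = £70.5699
Total = £16,582.1425

£16,582.14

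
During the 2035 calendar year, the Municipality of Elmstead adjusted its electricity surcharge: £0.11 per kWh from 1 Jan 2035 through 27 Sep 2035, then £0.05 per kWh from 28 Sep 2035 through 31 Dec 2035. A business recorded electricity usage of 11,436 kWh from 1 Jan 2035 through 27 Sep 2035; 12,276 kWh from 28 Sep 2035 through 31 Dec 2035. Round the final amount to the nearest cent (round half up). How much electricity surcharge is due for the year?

1 Jan – 27 Sep 2035: 11,436 kWh at £0.11/kWh → £1,257.96
28 Sep – 31 Dec 2035: 12,276 kWh at £0.05/kWh → £613.80

£1,871.76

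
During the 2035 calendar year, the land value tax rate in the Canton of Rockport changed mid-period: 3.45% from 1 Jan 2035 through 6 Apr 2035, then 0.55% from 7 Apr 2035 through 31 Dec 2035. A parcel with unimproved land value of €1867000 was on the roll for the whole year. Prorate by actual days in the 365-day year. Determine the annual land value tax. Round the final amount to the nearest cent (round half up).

€24508.85

1 Jan – 6 Apr 2035: 96 days at 3.45% → €1867000 × 3.45% × 96/365 = €16941.1068
7 Apr – 31 Dec 2035: 269 days at 0.55% → €1867000 × 0.55% × 269/365 = €7567.7438
Total = €24508.8507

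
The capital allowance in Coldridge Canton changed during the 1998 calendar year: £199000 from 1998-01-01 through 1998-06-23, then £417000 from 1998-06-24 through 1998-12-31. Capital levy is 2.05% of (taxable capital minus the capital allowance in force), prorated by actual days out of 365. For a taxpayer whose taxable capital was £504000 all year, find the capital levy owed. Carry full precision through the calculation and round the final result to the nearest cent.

1998-01-01 to 1998-06-23: 174 days, exemption £199000 → (£504000 − £199000) × 2.05% × 174/365 = £2980.6438
1998-06-24 to 1998-12-31: 191 days, exemption £417000 → (£504000 − £417000) × 2.05% × 191/365 = £933.2836
Total = £3913.9274

£3913.93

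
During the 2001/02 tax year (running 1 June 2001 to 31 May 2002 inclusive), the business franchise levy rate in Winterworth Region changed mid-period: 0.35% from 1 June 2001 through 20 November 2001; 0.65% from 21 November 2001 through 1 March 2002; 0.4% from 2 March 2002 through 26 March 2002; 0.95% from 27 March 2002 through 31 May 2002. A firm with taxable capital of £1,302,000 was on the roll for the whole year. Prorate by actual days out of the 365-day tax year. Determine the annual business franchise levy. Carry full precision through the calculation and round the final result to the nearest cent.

£7,095.01

1 June – 20 November 2001: 173 days at 0.35% → £1,302,000 × 0.35% × 173/365 = £2,159.8932
21 November 2001 – 1 March 2002: 101 days at 0.65% → £1,302,000 × 0.65% × 101/365 = £2,341.8164
2 March – 26 March 2002: 25 days at 0.4% → £1,302,000 × 0.4% × 25/365 = £356.7123
27 March – 31 May 2002: 66 days at 0.95% → £1,302,000 × 0.95% × 66/365 = £2,236.5863
Total = £7,095.0082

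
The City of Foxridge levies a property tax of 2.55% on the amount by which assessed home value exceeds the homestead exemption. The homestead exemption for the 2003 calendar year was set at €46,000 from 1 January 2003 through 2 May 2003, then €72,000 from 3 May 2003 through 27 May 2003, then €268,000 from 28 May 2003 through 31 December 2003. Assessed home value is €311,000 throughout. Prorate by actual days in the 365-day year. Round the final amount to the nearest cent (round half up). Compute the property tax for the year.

1 January – 2 May 2003: 122 days, exemption €46,000 → (€311,000 − €46,000) × 2.55% × 122/365 = €2,258.6712
3 May – 27 May 2003: 25 days, exemption €72,000 → (€311,000 − €72,000) × 2.55% × 25/365 = €417.4315
28 May – 31 December 2003: 218 days, exemption €268,000 → (€311,000 − €268,000) × 2.55% × 218/365 = €654.8959
Total = €3,330.9986

€3,331.00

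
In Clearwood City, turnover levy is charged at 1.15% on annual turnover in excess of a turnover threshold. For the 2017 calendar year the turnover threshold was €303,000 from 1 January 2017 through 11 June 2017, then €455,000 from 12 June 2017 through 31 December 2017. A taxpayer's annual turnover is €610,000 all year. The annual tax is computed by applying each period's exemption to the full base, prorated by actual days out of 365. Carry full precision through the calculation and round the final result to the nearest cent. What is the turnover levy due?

1 January – 11 June 2017: 162 days, exemption €303,000 → (€610,000 − €303,000) × 1.15% × 162/365 = €1,566.9616
12 June – 31 December 2017: 203 days, exemption €455,000 → (€610,000 − €455,000) × 1.15% × 203/365 = €991.3630
Total = €2,558.3247

€2,558.32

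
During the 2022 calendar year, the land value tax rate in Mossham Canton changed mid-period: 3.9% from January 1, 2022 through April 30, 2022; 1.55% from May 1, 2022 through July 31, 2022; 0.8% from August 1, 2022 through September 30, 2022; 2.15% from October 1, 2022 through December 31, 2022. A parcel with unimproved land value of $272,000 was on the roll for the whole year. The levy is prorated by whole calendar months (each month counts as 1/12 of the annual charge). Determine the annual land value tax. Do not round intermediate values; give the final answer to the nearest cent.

January 1 – April 30, 2022: 4 months at 3.9% → $272,000 × 3.9% × 4/12 = $3,536.0000
May 1 – July 31, 2022: 3 months at 1.55% → $272,000 × 1.55% × 3/12 = $1,054.0000
August 1 – September 30, 2022: 2 months at 0.8% → $272,000 × 0.8% × 2/12 = $362.6667
October 1 – December 31, 2022: 3 months at 2.15% → $272,000 × 2.15% × 3/12 = $1,462.0000
Total = $6,414.6667

$6,414.67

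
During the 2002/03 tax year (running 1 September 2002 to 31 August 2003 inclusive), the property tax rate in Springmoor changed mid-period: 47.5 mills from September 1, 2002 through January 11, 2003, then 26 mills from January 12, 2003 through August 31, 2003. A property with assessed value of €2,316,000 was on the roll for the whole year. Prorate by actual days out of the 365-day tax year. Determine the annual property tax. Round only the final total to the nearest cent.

€78,360.12

September 1, 2002 – January 11, 2003: 133 days at 47.5 mills → €2,316,000 × 4.75% × 133/365 = €40,085.8356
January 12 – August 31, 2003: 232 days at 26 mills → €2,316,000 × 2.6% × 232/365 = €38,274.2795
Total = €78,360.1151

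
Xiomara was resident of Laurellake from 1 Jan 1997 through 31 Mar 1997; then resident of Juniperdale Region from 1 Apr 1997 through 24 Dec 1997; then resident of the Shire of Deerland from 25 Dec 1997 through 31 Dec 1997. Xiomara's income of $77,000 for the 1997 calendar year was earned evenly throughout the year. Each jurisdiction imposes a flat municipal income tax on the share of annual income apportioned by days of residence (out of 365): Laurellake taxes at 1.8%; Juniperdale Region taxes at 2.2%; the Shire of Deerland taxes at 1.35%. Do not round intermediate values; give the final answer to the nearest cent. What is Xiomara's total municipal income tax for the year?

$1,605.50

Laurellake, 1 Jan – 31 Mar 1997: 90 days → $77,000 × 1.8% × 90/365 = $341.7534
Juniperdale Region, 1 Apr – 24 Dec 1997: 268 days → $77,000 × 2.2% × 268/365 = $1,243.8137
The Shire of Deerland, 25 Dec – 31 Dec 1997: 7 days → $77,000 × 1.35% × 7/365 = $19.9356
Total = $1,605.5027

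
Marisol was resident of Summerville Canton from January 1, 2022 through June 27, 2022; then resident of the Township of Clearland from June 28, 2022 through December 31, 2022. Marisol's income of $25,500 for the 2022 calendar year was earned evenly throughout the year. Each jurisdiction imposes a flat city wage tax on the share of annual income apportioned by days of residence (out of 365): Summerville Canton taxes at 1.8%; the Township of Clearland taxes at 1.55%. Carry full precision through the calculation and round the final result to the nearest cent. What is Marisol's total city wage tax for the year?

Summerville Canton, January 1 – June 27, 2022: 178 days → $25,500 × 1.8% × 178/365 = $223.8411
The Township of Clearland, June 28 – December 31, 2022: 187 days → $25,500 × 1.55% × 187/365 = $202.4979
Total = $426.3390

$426.34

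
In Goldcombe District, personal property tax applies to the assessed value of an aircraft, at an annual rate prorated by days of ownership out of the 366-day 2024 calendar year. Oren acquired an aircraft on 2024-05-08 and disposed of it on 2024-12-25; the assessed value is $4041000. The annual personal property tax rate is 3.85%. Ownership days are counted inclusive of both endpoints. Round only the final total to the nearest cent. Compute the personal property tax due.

Days held (2024-05-08 to 2024-12-25): 232 out of 366
Tax = $4041000 × 3.85% × 232/366 = $98618.0656

$98618.07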